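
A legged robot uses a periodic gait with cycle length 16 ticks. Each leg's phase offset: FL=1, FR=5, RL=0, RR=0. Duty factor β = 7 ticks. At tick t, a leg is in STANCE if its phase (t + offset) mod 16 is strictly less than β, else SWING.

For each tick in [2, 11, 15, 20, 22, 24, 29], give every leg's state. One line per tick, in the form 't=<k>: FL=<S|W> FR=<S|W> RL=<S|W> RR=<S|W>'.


t=2: FL=S FR=W RL=S RR=S
t=11: FL=W FR=S RL=W RR=W
t=15: FL=S FR=S RL=W RR=W
t=20: FL=S FR=W RL=S RR=S
t=22: FL=W FR=W RL=S RR=S
t=24: FL=W FR=W RL=W RR=W
t=29: FL=W FR=S RL=W RR=W

t=2: phase=(3,7,2,2) vs β=7 → FL=S FR=W RL=S RR=S
t=11: phase=(12,0,11,11) vs β=7 → FL=W FR=S RL=W RR=W
t=15: phase=(0,4,15,15) vs β=7 → FL=S FR=S RL=W RR=W
t=20: phase=(5,9,4,4) vs β=7 → FL=S FR=W RL=S RR=S
t=22: phase=(7,11,6,6) vs β=7 → FL=W FR=W RL=S RR=S
t=24: phase=(9,13,8,8) vs β=7 → FL=W FR=W RL=W RR=W
t=29: phase=(14,2,13,13) vs β=7 → FL=W FR=S RL=W RR=W


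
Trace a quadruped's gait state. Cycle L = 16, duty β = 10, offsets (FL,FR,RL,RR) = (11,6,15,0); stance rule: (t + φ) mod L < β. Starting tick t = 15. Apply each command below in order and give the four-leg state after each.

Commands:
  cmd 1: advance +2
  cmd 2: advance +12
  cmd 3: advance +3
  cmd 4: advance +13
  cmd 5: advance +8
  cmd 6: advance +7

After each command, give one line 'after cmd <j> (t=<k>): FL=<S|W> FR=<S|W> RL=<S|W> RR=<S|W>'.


after cmd 1 (t=17): FL=W FR=S RL=S RR=S
after cmd 2 (t=29): FL=S FR=S RL=W RR=W
after cmd 3 (t=32): FL=W FR=S RL=W RR=S
after cmd 4 (t=45): FL=S FR=S RL=W RR=W
after cmd 5 (t=53): FL=S FR=W RL=S RR=S
after cmd 6 (t=60): FL=S FR=S RL=W RR=W

start t=15: FL=W FR=S RL=W RR=W
cmd 1: advance +2 → t=17, phase=(12,7,0,1) → FL=W FR=S RL=S RR=S
cmd 2: advance +12 → t=29, phase=(8,3,12,13) → FL=S FR=S RL=W RR=W
cmd 3: advance +3 → t=32, phase=(11,6,15,0) → FL=W FR=S RL=W RR=S
cmd 4: advance +13 → t=45, phase=(8,3,12,13) → FL=S FR=S RL=W RR=W
cmd 5: advance +8 → t=53, phase=(0,11,4,5) → FL=S FR=W RL=S RR=S
cmd 6: advance +7 → t=60, phase=(7,2,11,12) → FL=S FR=S RL=W RR=W


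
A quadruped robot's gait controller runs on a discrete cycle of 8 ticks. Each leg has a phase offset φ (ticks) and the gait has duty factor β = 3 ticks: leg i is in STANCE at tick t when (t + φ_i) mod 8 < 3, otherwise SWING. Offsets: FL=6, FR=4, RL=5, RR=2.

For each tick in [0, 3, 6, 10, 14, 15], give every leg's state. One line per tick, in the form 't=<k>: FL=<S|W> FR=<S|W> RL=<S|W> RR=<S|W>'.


t=0: FL=W FR=W RL=W RR=S
t=3: FL=S FR=W RL=S RR=W
t=6: FL=W FR=S RL=W RR=S
t=10: FL=S FR=W RL=W RR=W
t=14: FL=W FR=S RL=W RR=S
t=15: FL=W FR=W RL=W RR=S

t=0: phase=(6,4,5,2) vs β=3 → FL=W FR=W RL=W RR=S
t=3: phase=(1,7,0,5) vs β=3 → FL=S FR=W RL=S RR=W
t=6: phase=(4,2,3,0) vs β=3 → FL=W FR=S RL=W RR=S
t=10: phase=(0,6,7,4) vs β=3 → FL=S FR=W RL=W RR=W
t=14: phase=(4,2,3,0) vs β=3 → FL=W FR=S RL=W RR=S
t=15: phase=(5,3,4,1) vs β=3 → FL=W FR=W RL=W RR=S


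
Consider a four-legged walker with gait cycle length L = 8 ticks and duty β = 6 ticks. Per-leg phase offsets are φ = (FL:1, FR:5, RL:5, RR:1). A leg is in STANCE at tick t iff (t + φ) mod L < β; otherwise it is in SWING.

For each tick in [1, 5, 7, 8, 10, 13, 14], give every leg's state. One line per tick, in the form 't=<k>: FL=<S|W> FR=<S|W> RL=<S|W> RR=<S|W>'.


t=1: phase=(2,6,6,2) vs β=6 → FL=S FR=W RL=W RR=S
t=5: phase=(6,2,2,6) vs β=6 → FL=W FR=S RL=S RR=W
t=7: phase=(0,4,4,0) vs β=6 → FL=S FR=S RL=S RR=S
t=8: phase=(1,5,5,1) vs β=6 → FL=S FR=S RL=S RR=S
t=10: phase=(3,7,7,3) vs β=6 → FL=S FR=W RL=W RR=S
t=13: phase=(6,2,2,6) vs β=6 → FL=W FR=S RL=S RR=W
t=14: phase=(7,3,3,7) vs β=6 → FL=W FR=S RL=S RR=W

t=1: FL=S FR=W RL=W RR=S
t=5: FL=W FR=S RL=S RR=W
t=7: FL=S FR=S RL=S RR=S
t=8: FL=S FR=S RL=S RR=S
t=10: FL=S FR=W RL=W RR=S
t=13: FL=W FR=S RL=S RR=W
t=14: FL=W FR=S RL=S RR=W


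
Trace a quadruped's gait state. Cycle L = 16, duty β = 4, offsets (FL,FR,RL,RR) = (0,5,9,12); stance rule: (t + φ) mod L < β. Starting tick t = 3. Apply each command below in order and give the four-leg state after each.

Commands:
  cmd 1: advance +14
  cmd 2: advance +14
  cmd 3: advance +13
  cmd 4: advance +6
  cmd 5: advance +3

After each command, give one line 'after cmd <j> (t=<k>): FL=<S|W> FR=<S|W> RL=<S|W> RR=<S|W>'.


after cmd 1 (t=17): FL=S FR=W RL=W RR=W
after cmd 2 (t=31): FL=W FR=W RL=W RR=W
after cmd 3 (t=44): FL=W FR=S RL=W RR=W
after cmd 4 (t=50): FL=S FR=W RL=W RR=W
after cmd 5 (t=53): FL=W FR=W RL=W RR=S

start t=3: FL=S FR=W RL=W RR=W
cmd 1: advance +14 → t=17, phase=(1,6,10,13) → FL=S FR=W RL=W RR=W
cmd 2: advance +14 → t=31, phase=(15,4,8,11) → FL=W FR=W RL=W RR=W
cmd 3: advance +13 → t=44, phase=(12,1,5,8) → FL=W FR=S RL=W RR=W
cmd 4: advance +6 → t=50, phase=(2,7,11,14) → FL=S FR=W RL=W RR=W
cmd 5: advance +3 → t=53, phase=(5,10,14,1) → FL=W FR=W RL=W RR=S


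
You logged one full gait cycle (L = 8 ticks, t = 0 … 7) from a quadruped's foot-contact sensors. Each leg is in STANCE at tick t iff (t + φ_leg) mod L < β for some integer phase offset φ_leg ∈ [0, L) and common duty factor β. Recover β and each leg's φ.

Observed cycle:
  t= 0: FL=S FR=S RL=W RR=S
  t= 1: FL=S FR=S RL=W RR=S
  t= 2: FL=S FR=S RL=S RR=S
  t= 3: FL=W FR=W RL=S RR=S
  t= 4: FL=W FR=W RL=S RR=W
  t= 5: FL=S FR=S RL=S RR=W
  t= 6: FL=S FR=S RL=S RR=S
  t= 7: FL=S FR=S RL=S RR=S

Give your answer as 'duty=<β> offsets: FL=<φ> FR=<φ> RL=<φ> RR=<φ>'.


duty=6 offsets: FL=3 FR=3 RL=6 RR=2

duty β = stance ticks per leg = 6
FL: stance ticks = 6; W→S at t=5 → φ=3
FR: stance ticks = 6; W→S at t=5 → φ=3
RL: stance ticks = 6; W→S at t=2 → φ=6
RR: stance ticks = 6; W→S at t=6 → φ=2


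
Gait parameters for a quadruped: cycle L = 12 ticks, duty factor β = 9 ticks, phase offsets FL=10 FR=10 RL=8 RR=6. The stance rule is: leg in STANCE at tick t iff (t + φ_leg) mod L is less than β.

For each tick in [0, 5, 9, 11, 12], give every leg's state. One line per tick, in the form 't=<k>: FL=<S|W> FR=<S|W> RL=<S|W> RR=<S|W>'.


t=0: phase=(10,10,8,6) vs β=9 → FL=W FR=W RL=S RR=S
t=5: phase=(3,3,1,11) vs β=9 → FL=S FR=S RL=S RR=W
t=9: phase=(7,7,5,3) vs β=9 → FL=S FR=S RL=S RR=S
t=11: phase=(9,9,7,5) vs β=9 → FL=W FR=W RL=S RR=S
t=12: phase=(10,10,8,6) vs β=9 → FL=W FR=W RL=S RR=S

t=0: FL=W FR=W RL=S RR=S
t=5: FL=S FR=S RL=S RR=W
t=9: FL=S FR=S RL=S RR=S
t=11: FL=W FR=W RL=S RR=S
t=12: FL=W FR=W RL=S RR=S


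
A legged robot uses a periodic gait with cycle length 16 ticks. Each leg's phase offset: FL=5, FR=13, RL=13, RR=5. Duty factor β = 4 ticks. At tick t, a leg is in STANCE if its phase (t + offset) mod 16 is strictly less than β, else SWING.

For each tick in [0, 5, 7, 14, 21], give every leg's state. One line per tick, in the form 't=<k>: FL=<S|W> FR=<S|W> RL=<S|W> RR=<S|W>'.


t=0: FL=W FR=W RL=W RR=W
t=5: FL=W FR=S RL=S RR=W
t=7: FL=W FR=W RL=W RR=W
t=14: FL=S FR=W RL=W RR=S
t=21: FL=W FR=S RL=S RR=W

t=0: phase=(5,13,13,5) vs β=4 → FL=W FR=W RL=W RR=W
t=5: phase=(10,2,2,10) vs β=4 → FL=W FR=S RL=S RR=W
t=7: phase=(12,4,4,12) vs β=4 → FL=W FR=W RL=W RR=W
t=14: phase=(3,11,11,3) vs β=4 → FL=S FR=W RL=W RR=S
t=21: phase=(10,2,2,10) vs β=4 → FL=W FR=S RL=S RR=W


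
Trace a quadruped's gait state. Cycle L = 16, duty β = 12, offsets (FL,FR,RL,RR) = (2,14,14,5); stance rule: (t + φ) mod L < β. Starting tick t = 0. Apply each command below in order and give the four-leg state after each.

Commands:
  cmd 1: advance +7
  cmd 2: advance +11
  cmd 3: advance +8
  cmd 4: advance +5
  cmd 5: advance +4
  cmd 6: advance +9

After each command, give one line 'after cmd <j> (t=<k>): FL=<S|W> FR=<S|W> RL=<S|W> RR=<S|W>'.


after cmd 1 (t=7): FL=S FR=S RL=S RR=W
after cmd 2 (t=18): FL=S FR=S RL=S RR=S
after cmd 3 (t=26): FL=W FR=S RL=S RR=W
after cmd 4 (t=31): FL=S FR=W RL=W RR=S
after cmd 5 (t=35): FL=S FR=S RL=S RR=S
after cmd 6 (t=44): FL=W FR=S RL=S RR=S

start t=0: FL=S FR=W RL=W RR=S
cmd 1: advance +7 → t=7, phase=(9,5,5,12) → FL=S FR=S RL=S RR=W
cmd 2: advance +11 → t=18, phase=(4,0,0,7) → FL=S FR=S RL=S RR=S
cmd 3: advance +8 → t=26, phase=(12,8,8,15) → FL=W FR=S RL=S RR=W
cmd 4: advance +5 → t=31, phase=(1,13,13,4) → FL=S FR=W RL=W RR=S
cmd 5: advance +4 → t=35, phase=(5,1,1,8) → FL=S FR=S RL=S RR=S
cmd 6: advance +9 → t=44, phase=(14,10,10,1) → FL=W FR=S RL=S RR=S


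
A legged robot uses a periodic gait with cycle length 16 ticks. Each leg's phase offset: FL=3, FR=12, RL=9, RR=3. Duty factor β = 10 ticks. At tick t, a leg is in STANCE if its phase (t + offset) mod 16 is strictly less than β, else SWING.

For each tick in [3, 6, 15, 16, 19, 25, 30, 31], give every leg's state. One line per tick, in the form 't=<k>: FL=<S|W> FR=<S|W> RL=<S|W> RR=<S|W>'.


t=3: phase=(6,15,12,6) vs β=10 → FL=S FR=W RL=W RR=S
t=6: phase=(9,2,15,9) vs β=10 → FL=S FR=S RL=W RR=S
t=15: phase=(2,11,8,2) vs β=10 → FL=S FR=W RL=S RR=S
t=16: phase=(3,12,9,3) vs β=10 → FL=S FR=W RL=S RR=S
t=19: phase=(6,15,12,6) vs β=10 → FL=S FR=W RL=W RR=S
t=25: phase=(12,5,2,12) vs β=10 → FL=W FR=S RL=S RR=W
t=30: phase=(1,10,7,1) vs β=10 → FL=S FR=W RL=S RR=S
t=31: phase=(2,11,8,2) vs β=10 → FL=S FR=W RL=S RR=S

t=3: FL=S FR=W RL=W RR=S
t=6: FL=S FR=S RL=W RR=S
t=15: FL=S FR=W RL=S RR=S
t=16: FL=S FR=W RL=S RR=S
t=19: FL=S FR=W RL=W RR=S
t=25: FL=W FR=S RL=S RR=W
t=30: FL=S FR=W RL=S RR=S
t=31: FL=S FR=W RL=S RR=S


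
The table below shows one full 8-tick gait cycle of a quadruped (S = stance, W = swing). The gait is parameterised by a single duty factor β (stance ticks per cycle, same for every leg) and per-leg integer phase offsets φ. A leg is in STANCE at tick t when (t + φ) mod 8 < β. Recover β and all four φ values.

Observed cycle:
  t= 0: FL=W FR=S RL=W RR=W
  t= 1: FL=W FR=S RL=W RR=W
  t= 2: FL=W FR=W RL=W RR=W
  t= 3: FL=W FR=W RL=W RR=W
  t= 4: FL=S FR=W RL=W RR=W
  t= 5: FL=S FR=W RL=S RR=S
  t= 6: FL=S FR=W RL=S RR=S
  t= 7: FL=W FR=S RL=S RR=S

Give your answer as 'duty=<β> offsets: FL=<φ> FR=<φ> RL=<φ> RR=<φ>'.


duty=3 offsets: FL=4 FR=1 RL=3 RR=3

duty β = stance ticks per leg = 3
FL: stance ticks = 3; W→S at t=4 → φ=4
FR: stance ticks = 3; W→S at t=7 → φ=1
RL: stance ticks = 3; W→S at t=5 → φ=3
RR: stance ticks = 3; W→S at t=5 → φ=3


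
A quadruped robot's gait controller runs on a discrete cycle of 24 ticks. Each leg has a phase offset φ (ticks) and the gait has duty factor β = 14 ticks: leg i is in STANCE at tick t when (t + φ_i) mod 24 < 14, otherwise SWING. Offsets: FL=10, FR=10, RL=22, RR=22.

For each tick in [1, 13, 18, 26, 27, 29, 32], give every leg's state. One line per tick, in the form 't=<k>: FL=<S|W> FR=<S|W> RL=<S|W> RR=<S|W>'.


t=1: phase=(11,11,23,23) vs β=14 → FL=S FR=S RL=W RR=W
t=13: phase=(23,23,11,11) vs β=14 → FL=W FR=W RL=S RR=S
t=18: phase=(4,4,16,16) vs β=14 → FL=S FR=S RL=W RR=W
t=26: phase=(12,12,0,0) vs β=14 → FL=S FR=S RL=S RR=S
t=27: phase=(13,13,1,1) vs β=14 → FL=S FR=S RL=S RR=S
t=29: phase=(15,15,3,3) vs β=14 → FL=W FR=W RL=S RR=S
t=32: phase=(18,18,6,6) vs β=14 → FL=W FR=W RL=S RR=S

t=1: FL=S FR=S RL=W RR=W
t=13: FL=W FR=W RL=S RR=S
t=18: FL=S FR=S RL=W RR=W
t=26: FL=S FR=S RL=S RR=S
t=27: FL=S FR=S RL=S RR=S
t=29: FL=W FR=W RL=S RR=S
t=32: FL=W FR=W RL=S RR=S


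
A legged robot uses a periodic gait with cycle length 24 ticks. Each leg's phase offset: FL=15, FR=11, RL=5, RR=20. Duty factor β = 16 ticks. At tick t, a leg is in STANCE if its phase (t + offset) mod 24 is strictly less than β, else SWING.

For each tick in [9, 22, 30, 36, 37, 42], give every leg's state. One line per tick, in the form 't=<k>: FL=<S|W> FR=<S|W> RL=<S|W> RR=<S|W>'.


t=9: FL=S FR=W RL=S RR=S
t=22: FL=S FR=S RL=S RR=W
t=30: FL=W FR=W RL=S RR=S
t=36: FL=S FR=W RL=W RR=S
t=37: FL=S FR=S RL=W RR=S
t=42: FL=S FR=S RL=W RR=S

t=9: phase=(0,20,14,5) vs β=16 → FL=S FR=W RL=S RR=S
t=22: phase=(13,9,3,18) vs β=16 → FL=S FR=S RL=S RR=W
t=30: phase=(21,17,11,2) vs β=16 → FL=W FR=W RL=S RR=S
t=36: phase=(3,23,17,8) vs β=16 → FL=S FR=W RL=W RR=S
t=37: phase=(4,0,18,9) vs β=16 → FL=S FR=S RL=W RR=S
t=42: phase=(9,5,23,14) vs β=16 → FL=S FR=S RL=W RR=S


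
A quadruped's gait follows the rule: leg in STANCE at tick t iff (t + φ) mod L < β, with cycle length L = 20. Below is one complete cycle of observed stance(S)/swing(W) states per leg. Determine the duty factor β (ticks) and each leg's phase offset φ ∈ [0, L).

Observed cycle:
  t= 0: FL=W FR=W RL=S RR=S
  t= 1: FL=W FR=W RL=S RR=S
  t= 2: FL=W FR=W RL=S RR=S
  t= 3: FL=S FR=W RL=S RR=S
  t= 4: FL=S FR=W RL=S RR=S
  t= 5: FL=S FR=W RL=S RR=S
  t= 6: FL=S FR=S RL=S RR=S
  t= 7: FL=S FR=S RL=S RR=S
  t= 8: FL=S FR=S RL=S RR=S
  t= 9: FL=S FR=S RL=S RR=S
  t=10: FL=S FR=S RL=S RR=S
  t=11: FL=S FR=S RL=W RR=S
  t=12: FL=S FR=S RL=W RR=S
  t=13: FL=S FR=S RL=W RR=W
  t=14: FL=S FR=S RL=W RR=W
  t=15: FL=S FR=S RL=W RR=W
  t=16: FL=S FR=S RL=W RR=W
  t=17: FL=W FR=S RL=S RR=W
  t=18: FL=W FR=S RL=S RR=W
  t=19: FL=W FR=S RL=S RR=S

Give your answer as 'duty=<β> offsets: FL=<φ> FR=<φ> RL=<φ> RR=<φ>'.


duty β = stance ticks per leg = 14
FL: stance ticks = 14; W→S at t=3 → φ=17
FR: stance ticks = 14; W→S at t=6 → φ=14
RL: stance ticks = 14; W→S at t=17 → φ=3
RR: stance ticks = 14; W→S at t=19 → φ=1

duty=14 offsets: FL=17 FR=14 RL=3 RR=1


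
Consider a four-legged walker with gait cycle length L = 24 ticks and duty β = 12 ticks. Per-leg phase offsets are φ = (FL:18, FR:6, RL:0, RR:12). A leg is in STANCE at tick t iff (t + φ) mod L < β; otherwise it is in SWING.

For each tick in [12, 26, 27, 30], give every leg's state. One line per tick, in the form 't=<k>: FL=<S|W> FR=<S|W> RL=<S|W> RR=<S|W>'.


t=12: phase=(6,18,12,0) vs β=12 → FL=S FR=W RL=W RR=S
t=26: phase=(20,8,2,14) vs β=12 → FL=W FR=S RL=S RR=W
t=27: phase=(21,9,3,15) vs β=12 → FL=W FR=S RL=S RR=W
t=30: phase=(0,12,6,18) vs β=12 → FL=S FR=W RL=S RR=W

t=12: FL=S FR=W RL=W RR=S
t=26: FL=W FR=S RL=S RR=W
t=27: FL=W FR=S RL=S RR=W
t=30: FL=S FR=W RL=S RR=W


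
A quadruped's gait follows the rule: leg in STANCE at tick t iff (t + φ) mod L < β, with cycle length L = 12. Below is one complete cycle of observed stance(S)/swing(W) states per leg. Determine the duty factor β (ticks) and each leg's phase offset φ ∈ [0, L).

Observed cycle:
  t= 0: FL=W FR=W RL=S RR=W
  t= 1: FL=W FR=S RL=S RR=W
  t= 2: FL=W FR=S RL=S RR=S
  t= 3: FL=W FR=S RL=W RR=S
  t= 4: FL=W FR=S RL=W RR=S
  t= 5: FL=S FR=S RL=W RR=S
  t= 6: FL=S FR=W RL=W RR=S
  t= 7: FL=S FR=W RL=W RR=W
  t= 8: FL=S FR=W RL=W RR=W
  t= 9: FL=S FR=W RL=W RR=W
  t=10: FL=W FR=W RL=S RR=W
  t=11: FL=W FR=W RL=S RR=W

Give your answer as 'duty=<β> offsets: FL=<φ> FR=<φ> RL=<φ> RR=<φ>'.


duty β = stance ticks per leg = 5
FL: stance ticks = 5; W→S at t=5 → φ=7
FR: stance ticks = 5; W→S at t=1 → φ=11
RL: stance ticks = 5; W→S at t=10 → φ=2
RR: stance ticks = 5; W→S at t=2 → φ=10

duty=5 offsets: FL=7 FR=11 RL=2 RR=10


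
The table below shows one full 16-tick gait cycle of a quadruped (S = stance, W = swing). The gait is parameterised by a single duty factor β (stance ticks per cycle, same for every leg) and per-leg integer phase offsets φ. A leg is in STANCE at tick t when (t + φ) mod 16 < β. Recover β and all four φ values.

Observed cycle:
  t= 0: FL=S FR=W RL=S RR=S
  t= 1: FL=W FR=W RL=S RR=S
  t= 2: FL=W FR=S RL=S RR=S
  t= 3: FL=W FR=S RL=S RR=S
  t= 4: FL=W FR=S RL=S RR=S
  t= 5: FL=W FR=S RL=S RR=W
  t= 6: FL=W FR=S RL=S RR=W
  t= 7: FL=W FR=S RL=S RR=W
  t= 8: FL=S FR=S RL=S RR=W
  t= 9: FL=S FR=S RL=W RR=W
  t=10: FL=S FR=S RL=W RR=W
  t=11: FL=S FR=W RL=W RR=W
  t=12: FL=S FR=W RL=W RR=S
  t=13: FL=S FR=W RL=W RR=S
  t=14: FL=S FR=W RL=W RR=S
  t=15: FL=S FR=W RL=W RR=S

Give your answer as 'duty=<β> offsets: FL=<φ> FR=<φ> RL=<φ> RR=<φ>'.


duty β = stance ticks per leg = 9
FL: stance ticks = 9; W→S at t=8 → φ=8
FR: stance ticks = 9; W→S at t=2 → φ=14
RL: stance ticks = 9; W→S at t=0 → φ=0
RR: stance ticks = 9; W→S at t=12 → φ=4

duty=9 offsets: FL=8 FR=14 RL=0 RR=4


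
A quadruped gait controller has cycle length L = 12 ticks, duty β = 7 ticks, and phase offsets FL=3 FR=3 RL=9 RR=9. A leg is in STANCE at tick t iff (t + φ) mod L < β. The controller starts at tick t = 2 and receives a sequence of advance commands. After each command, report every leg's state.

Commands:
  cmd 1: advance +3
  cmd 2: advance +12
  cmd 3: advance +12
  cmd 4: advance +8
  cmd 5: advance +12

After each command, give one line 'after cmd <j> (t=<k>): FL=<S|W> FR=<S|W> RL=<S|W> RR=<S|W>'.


after cmd 1 (t=5): FL=W FR=W RL=S RR=S
after cmd 2 (t=17): FL=W FR=W RL=S RR=S
after cmd 3 (t=29): FL=W FR=W RL=S RR=S
after cmd 4 (t=37): FL=S FR=S RL=W RR=W
after cmd 5 (t=49): FL=S FR=S RL=W RR=W

start t=2: FL=S FR=S RL=W RR=W
cmd 1: advance +3 → t=5, phase=(8,8,2,2) → FL=W FR=W RL=S RR=S
cmd 2: advance +12 → t=17, phase=(8,8,2,2) → FL=W FR=W RL=S RR=S
cmd 3: advance +12 → t=29, phase=(8,8,2,2) → FL=W FR=W RL=S RR=S
cmd 4: advance +8 → t=37, phase=(4,4,10,10) → FL=S FR=S RL=W RR=W
cmd 5: advance +12 → t=49, phase=(4,4,10,10) → FL=S FR=S RL=W RR=W


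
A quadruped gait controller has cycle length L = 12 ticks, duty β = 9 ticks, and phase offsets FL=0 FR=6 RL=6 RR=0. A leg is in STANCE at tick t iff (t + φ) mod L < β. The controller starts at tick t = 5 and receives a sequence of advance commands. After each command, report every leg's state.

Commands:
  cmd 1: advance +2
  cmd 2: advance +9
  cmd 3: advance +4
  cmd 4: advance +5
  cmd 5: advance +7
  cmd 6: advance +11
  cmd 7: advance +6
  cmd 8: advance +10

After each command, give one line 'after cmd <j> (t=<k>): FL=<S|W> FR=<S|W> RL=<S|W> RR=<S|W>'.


after cmd 1 (t=7): FL=S FR=S RL=S RR=S
after cmd 2 (t=16): FL=S FR=W RL=W RR=S
after cmd 3 (t=20): FL=S FR=S RL=S RR=S
after cmd 4 (t=25): FL=S FR=S RL=S RR=S
after cmd 5 (t=32): FL=S FR=S RL=S RR=S
after cmd 6 (t=43): FL=S FR=S RL=S RR=S
after cmd 7 (t=49): FL=S FR=S RL=S RR=S
after cmd 8 (t=59): FL=W FR=S RL=S RR=W

start t=5: FL=S FR=W RL=W RR=S
cmd 1: advance +2 → t=7, phase=(7,1,1,7) → FL=S FR=S RL=S RR=S
cmd 2: advance +9 → t=16, phase=(4,10,10,4) → FL=S FR=W RL=W RR=S
cmd 3: advance +4 → t=20, phase=(8,2,2,8) → FL=S FR=S RL=S RR=S
cmd 4: advance +5 → t=25, phase=(1,7,7,1) → FL=S FR=S RL=S RR=S
cmd 5: advance +7 → t=32, phase=(8,2,2,8) → FL=S FR=S RL=S RR=S
cmd 6: advance +11 → t=43, phase=(7,1,1,7) → FL=S FR=S RL=S RR=S
cmd 7: advance +6 → t=49, phase=(1,7,7,1) → FL=S FR=S RL=S RR=S
cmd 8: advance +10 → t=59, phase=(11,5,5,11) → FL=W FR=S RL=S RR=W


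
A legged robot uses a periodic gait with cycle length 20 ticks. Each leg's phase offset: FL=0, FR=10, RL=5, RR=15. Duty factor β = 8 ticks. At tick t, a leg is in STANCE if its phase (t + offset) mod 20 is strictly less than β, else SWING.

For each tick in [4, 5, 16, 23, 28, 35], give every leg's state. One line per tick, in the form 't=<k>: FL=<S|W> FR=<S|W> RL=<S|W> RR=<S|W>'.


t=4: phase=(4,14,9,19) vs β=8 → FL=S FR=W RL=W RR=W
t=5: phase=(5,15,10,0) vs β=8 → FL=S FR=W RL=W RR=S
t=16: phase=(16,6,1,11) vs β=8 → FL=W FR=S RL=S RR=W
t=23: phase=(3,13,8,18) vs β=8 → FL=S FR=W RL=W RR=W
t=28: phase=(8,18,13,3) vs β=8 → FL=W FR=W RL=W RR=S
t=35: phase=(15,5,0,10) vs β=8 → FL=W FR=S RL=S RR=W

t=4: FL=S FR=W RL=W RR=W
t=5: FL=S FR=W RL=W RR=S
t=16: FL=W FR=S RL=S RR=W
t=23: FL=S FR=W RL=W RR=W
t=28: FL=W FR=W RL=W RR=S
t=35: FL=W FR=S RL=S RR=W


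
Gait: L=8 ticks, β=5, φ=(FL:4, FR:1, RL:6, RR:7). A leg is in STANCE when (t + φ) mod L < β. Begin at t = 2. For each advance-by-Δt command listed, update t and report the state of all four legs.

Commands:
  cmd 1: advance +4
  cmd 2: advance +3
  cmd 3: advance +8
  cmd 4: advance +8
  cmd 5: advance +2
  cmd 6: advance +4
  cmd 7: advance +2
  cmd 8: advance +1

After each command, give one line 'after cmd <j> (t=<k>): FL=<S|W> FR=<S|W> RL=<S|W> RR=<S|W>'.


start t=2: FL=W FR=S RL=S RR=S
cmd 1: advance +4 → t=6, phase=(2,7,4,5) → FL=S FR=W RL=S RR=W
cmd 2: advance +3 → t=9, phase=(5,2,7,0) → FL=W FR=S RL=W RR=S
cmd 3: advance +8 → t=17, phase=(5,2,7,0) → FL=W FR=S RL=W RR=S
cmd 4: advance +8 → t=25, phase=(5,2,7,0) → FL=W FR=S RL=W RR=S
cmd 5: advance +2 → t=27, phase=(7,4,1,2) → FL=W FR=S RL=S RR=S
cmd 6: advance +4 → t=31, phase=(3,0,5,6) → FL=S FR=S RL=W RR=W
cmd 7: advance +2 → t=33, phase=(5,2,7,0) → FL=W FR=S RL=W RR=S
cmd 8: advance +1 → t=34, phase=(6,3,0,1) → FL=W FR=S RL=S RR=S

after cmd 1 (t=6): FL=S FR=W RL=S RR=W
after cmd 2 (t=9): FL=W FR=S RL=W RR=S
after cmd 3 (t=17): FL=W FR=S RL=W RR=S
after cmd 4 (t=25): FL=W FR=S RL=W RR=S
after cmd 5 (t=27): FL=W FR=S RL=S RR=S
after cmd 6 (t=31): FL=S FR=S RL=W RR=W
after cmd 7 (t=33): FL=W FR=S RL=W RR=S
after cmd 8 (t=34): FL=W FR=S RL=S RR=S


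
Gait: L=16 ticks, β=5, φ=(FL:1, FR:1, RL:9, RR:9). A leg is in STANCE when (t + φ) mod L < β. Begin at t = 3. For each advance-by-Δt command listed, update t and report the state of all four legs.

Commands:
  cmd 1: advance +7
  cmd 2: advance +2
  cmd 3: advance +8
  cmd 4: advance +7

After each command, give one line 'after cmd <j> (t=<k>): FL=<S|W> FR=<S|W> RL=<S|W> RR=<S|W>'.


start t=3: FL=S FR=S RL=W RR=W
cmd 1: advance +7 → t=10, phase=(11,11,3,3) → FL=W FR=W RL=S RR=S
cmd 2: advance +2 → t=12, phase=(13,13,5,5) → FL=W FR=W RL=W RR=W
cmd 3: advance +8 → t=20, phase=(5,5,13,13) → FL=W FR=W RL=W RR=W
cmd 4: advance +7 → t=27, phase=(12,12,4,4) → FL=W FR=W RL=S RR=S

after cmd 1 (t=10): FL=W FR=W RL=S RR=S
after cmd 2 (t=12): FL=W FR=W RL=W RR=W
after cmd 3 (t=20): FL=W FR=W RL=W RR=W
after cmd 4 (t=27): FL=W FR=W RL=S RR=S


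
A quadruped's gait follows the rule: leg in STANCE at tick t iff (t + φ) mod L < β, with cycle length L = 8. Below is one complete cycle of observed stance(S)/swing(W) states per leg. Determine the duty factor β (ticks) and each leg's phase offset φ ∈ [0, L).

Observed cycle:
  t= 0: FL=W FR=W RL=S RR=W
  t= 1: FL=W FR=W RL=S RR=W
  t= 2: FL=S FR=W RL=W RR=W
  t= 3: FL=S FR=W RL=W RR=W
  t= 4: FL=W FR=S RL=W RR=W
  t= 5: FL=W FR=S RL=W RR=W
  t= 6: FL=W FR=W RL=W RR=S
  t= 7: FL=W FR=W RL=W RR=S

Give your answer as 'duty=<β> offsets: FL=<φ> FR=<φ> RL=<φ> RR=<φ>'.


duty=2 offsets: FL=6 FR=4 RL=0 RR=2

duty β = stance ticks per leg = 2
FL: stance ticks = 2; W→S at t=2 → φ=6
FR: stance ticks = 2; W→S at t=4 → φ=4
RL: stance ticks = 2; W→S at t=0 → φ=0
RR: stance ticks = 2; W→S at t=6 → φ=2


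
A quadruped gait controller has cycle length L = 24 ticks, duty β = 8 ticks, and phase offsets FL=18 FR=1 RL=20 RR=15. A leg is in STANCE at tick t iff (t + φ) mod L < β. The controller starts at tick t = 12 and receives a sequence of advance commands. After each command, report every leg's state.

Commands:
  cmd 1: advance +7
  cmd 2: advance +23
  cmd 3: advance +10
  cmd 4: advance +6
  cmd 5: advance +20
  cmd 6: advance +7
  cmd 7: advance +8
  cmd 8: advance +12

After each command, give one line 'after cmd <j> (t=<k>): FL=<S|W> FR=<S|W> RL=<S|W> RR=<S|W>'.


after cmd 1 (t=19): FL=W FR=W RL=W RR=W
after cmd 2 (t=42): FL=W FR=W RL=W RR=W
after cmd 3 (t=52): FL=W FR=S RL=S RR=W
after cmd 4 (t=58): FL=S FR=W RL=S RR=S
after cmd 5 (t=78): FL=S FR=S RL=S RR=W
after cmd 6 (t=85): FL=S FR=W RL=W RR=S
after cmd 7 (t=93): FL=W FR=W RL=W RR=W
after cmd 8 (t=105): FL=S FR=W RL=S RR=S

start t=12: FL=S FR=W RL=W RR=S
cmd 1: advance +7 → t=19, phase=(13,20,15,10) → FL=W FR=W RL=W RR=W
cmd 2: advance +23 → t=42, phase=(12,19,14,9) → FL=W FR=W RL=W RR=W
cmd 3: advance +10 → t=52, phase=(22,5,0,19) → FL=W FR=S RL=S RR=W
cmd 4: advance +6 → t=58, phase=(4,11,6,1) → FL=S FR=W RL=S RR=S
cmd 5: advance +20 → t=78, phase=(0,7,2,21) → FL=S FR=S RL=S RR=W
cmd 6: advance +7 → t=85, phase=(7,14,9,4) → FL=S FR=W RL=W RR=S
cmd 7: advance +8 → t=93, phase=(15,22,17,12) → FL=W FR=W RL=W RR=W
cmd 8: advance +12 → t=105, phase=(3,10,5,0) → FL=S FR=W RL=S RR=S


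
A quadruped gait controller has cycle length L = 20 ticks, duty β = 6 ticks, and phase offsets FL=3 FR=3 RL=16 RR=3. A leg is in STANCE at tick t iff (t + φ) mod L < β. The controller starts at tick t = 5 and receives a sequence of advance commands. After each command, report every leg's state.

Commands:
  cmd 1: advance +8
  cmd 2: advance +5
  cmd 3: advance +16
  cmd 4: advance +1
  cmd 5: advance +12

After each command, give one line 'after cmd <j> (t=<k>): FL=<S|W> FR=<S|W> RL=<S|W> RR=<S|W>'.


after cmd 1 (t=13): FL=W FR=W RL=W RR=W
after cmd 2 (t=18): FL=S FR=S RL=W RR=S
after cmd 3 (t=34): FL=W FR=W RL=W RR=W
after cmd 4 (t=35): FL=W FR=W RL=W RR=W
after cmd 5 (t=47): FL=W FR=W RL=S RR=W

start t=5: FL=W FR=W RL=S RR=W
cmd 1: advance +8 → t=13, phase=(16,16,9,16) → FL=W FR=W RL=W RR=W
cmd 2: advance +5 → t=18, phase=(1,1,14,1) → FL=S FR=S RL=W RR=S
cmd 3: advance +16 → t=34, phase=(17,17,10,17) → FL=W FR=W RL=W RR=W
cmd 4: advance +1 → t=35, phase=(18,18,11,18) → FL=W FR=W RL=W RR=W
cmd 5: advance +12 → t=47, phase=(10,10,3,10) → FL=W FR=W RL=S RR=W


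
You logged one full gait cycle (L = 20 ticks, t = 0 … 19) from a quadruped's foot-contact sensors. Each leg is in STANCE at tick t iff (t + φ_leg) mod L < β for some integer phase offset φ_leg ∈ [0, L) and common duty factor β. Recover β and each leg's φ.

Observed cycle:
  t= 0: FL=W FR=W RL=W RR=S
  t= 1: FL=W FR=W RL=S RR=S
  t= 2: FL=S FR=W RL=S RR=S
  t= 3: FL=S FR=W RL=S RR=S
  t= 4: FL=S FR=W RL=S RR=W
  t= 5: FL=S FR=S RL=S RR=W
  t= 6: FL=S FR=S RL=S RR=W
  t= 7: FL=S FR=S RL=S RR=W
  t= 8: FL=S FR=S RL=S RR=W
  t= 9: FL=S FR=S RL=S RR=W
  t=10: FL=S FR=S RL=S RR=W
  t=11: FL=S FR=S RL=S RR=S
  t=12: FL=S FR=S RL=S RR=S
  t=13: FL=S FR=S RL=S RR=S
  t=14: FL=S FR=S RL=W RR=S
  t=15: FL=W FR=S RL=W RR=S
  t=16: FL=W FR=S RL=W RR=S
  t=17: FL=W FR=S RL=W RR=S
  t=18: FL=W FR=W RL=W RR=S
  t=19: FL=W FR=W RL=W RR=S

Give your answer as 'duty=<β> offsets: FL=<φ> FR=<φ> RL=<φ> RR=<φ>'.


duty=13 offsets: FL=18 FR=15 RL=19 RR=9

duty β = stance ticks per leg = 13
FL: stance ticks = 13; W→S at t=2 → φ=18
FR: stance ticks = 13; W→S at t=5 → φ=15
RL: stance ticks = 13; W→S at t=1 → φ=19
RR: stance ticks = 13; W→S at t=11 → φ=9


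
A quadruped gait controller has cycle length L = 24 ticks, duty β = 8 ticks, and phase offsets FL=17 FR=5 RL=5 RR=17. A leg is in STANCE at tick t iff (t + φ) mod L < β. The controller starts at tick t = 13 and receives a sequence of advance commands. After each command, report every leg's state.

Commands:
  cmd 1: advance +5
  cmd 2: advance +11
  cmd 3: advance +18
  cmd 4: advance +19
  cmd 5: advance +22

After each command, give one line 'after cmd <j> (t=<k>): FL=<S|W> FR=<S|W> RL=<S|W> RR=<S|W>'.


after cmd 1 (t=18): FL=W FR=W RL=W RR=W
after cmd 2 (t=29): FL=W FR=W RL=W RR=W
after cmd 3 (t=47): FL=W FR=S RL=S RR=W
after cmd 4 (t=66): FL=W FR=W RL=W RR=W
after cmd 5 (t=88): FL=W FR=W RL=W RR=W

start t=13: FL=S FR=W RL=W RR=S
cmd 1: advance +5 → t=18, phase=(11,23,23,11) → FL=W FR=W RL=W RR=W
cmd 2: advance +11 → t=29, phase=(22,10,10,22) → FL=W FR=W RL=W RR=W
cmd 3: advance +18 → t=47, phase=(16,4,4,16) → FL=W FR=S RL=S RR=W
cmd 4: advance +19 → t=66, phase=(11,23,23,11) → FL=W FR=W RL=W RR=W
cmd 5: advance +22 → t=88, phase=(9,21,21,9) → FL=W FR=W RL=W RR=W


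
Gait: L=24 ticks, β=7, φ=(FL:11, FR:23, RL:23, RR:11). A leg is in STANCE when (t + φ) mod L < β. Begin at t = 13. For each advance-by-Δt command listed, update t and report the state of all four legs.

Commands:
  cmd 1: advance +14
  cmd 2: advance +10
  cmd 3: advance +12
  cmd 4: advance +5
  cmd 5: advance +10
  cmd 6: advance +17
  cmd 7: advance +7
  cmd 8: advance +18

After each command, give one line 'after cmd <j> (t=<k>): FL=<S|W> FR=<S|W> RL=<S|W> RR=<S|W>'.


start t=13: FL=S FR=W RL=W RR=S
cmd 1: advance +14 → t=27, phase=(14,2,2,14) → FL=W FR=S RL=S RR=W
cmd 2: advance +10 → t=37, phase=(0,12,12,0) → FL=S FR=W RL=W RR=S
cmd 3: advance +12 → t=49, phase=(12,0,0,12) → FL=W FR=S RL=S RR=W
cmd 4: advance +5 → t=54, phase=(17,5,5,17) → FL=W FR=S RL=S RR=W
cmd 5: advance +10 → t=64, phase=(3,15,15,3) → FL=S FR=W RL=W RR=S
cmd 6: advance +17 → t=81, phase=(20,8,8,20) → FL=W FR=W RL=W RR=W
cmd 7: advance +7 → t=88, phase=(3,15,15,3) → FL=S FR=W RL=W RR=S
cmd 8: advance +18 → t=106, phase=(21,9,9,21) → FL=W FR=W RL=W RR=W

after cmd 1 (t=27): FL=W FR=S RL=S RR=W
after cmd 2 (t=37): FL=S FR=W RL=W RR=S
after cmd 3 (t=49): FL=W FR=S RL=S RR=W
after cmd 4 (t=54): FL=W FR=S RL=S RR=W
after cmd 5 (t=64): FL=S FR=W RL=W RR=S
after cmd 6 (t=81): FL=W FR=W RL=W RR=W
after cmd 7 (t=88): FL=S FR=W RL=W RR=S
after cmd 8 (t=106): FL=W FR=W RL=W RR=W


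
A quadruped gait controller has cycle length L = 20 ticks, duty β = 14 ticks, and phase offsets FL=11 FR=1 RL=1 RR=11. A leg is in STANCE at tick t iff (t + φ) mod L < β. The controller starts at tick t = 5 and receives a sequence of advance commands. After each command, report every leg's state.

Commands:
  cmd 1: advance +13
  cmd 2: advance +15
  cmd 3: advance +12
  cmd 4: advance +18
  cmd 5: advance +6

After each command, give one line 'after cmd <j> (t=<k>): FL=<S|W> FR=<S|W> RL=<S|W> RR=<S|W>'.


after cmd 1 (t=18): FL=S FR=W RL=W RR=S
after cmd 2 (t=33): FL=S FR=W RL=W RR=S
after cmd 3 (t=45): FL=W FR=S RL=S RR=W
after cmd 4 (t=63): FL=W FR=S RL=S RR=W
after cmd 5 (t=69): FL=S FR=S RL=S RR=S

start t=5: FL=W FR=S RL=S RR=W
cmd 1: advance +13 → t=18, phase=(9,19,19,9) → FL=S FR=W RL=W RR=S
cmd 2: advance +15 → t=33, phase=(4,14,14,4) → FL=S FR=W RL=W RR=S
cmd 3: advance +12 → t=45, phase=(16,6,6,16) → FL=W FR=S RL=S RR=W
cmd 4: advance +18 → t=63, phase=(14,4,4,14) → FL=W FR=S RL=S RR=W
cmd 5: advance +6 → t=69, phase=(0,10,10,0) → FL=S FR=S RL=S RR=S


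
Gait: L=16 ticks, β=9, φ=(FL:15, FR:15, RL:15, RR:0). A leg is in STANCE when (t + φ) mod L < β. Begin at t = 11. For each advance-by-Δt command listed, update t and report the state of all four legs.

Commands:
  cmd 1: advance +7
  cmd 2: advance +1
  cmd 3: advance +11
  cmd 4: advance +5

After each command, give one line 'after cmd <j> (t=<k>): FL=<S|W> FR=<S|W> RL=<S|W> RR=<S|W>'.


start t=11: FL=W FR=W RL=W RR=W
cmd 1: advance +7 → t=18, phase=(1,1,1,2) → FL=S FR=S RL=S RR=S
cmd 2: advance +1 → t=19, phase=(2,2,2,3) → FL=S FR=S RL=S RR=S
cmd 3: advance +11 → t=30, phase=(13,13,13,14) → FL=W FR=W RL=W RR=W
cmd 4: advance +5 → t=35, phase=(2,2,2,3) → FL=S FR=S RL=S RR=S

after cmd 1 (t=18): FL=S FR=S RL=S RR=S
after cmd 2 (t=19): FL=S FR=S RL=S RR=S
after cmd 3 (t=30): FL=W FR=W RL=W RR=W
after cmd 4 (t=35): FL=S FR=S RL=S RR=S


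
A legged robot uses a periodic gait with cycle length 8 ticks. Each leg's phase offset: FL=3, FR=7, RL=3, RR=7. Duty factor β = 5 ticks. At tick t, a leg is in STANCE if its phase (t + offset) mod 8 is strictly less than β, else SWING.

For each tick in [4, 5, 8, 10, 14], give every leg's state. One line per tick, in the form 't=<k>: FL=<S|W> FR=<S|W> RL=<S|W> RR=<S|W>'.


t=4: FL=W FR=S RL=W RR=S
t=5: FL=S FR=S RL=S RR=S
t=8: FL=S FR=W RL=S RR=W
t=10: FL=W FR=S RL=W RR=S
t=14: FL=S FR=W RL=S RR=W

t=4: phase=(7,3,7,3) vs β=5 → FL=W FR=S RL=W RR=S
t=5: phase=(0,4,0,4) vs β=5 → FL=S FR=S RL=S RR=S
t=8: phase=(3,7,3,7) vs β=5 → FL=S FR=W RL=S RR=W
t=10: phase=(5,1,5,1) vs β=5 → FL=W FR=S RL=W RR=S
t=14: phase=(1,5,1,5) vs β=5 → FL=S FR=W RL=S RR=W


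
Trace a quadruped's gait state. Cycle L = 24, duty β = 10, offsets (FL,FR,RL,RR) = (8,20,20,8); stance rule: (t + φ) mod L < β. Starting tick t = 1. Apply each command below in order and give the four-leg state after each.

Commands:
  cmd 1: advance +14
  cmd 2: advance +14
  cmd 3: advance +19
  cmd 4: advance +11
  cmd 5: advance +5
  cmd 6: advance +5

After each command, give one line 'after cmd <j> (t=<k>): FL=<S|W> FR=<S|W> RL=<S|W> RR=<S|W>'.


after cmd 1 (t=15): FL=W FR=W RL=W RR=W
after cmd 2 (t=29): FL=W FR=S RL=S RR=W
after cmd 3 (t=48): FL=S FR=W RL=W RR=S
after cmd 4 (t=59): FL=W FR=S RL=S RR=W
after cmd 5 (t=64): FL=S FR=W RL=W RR=S
after cmd 6 (t=69): FL=S FR=W RL=W RR=S

start t=1: FL=S FR=W RL=W RR=S
cmd 1: advance +14 → t=15, phase=(23,11,11,23) → FL=W FR=W RL=W RR=W
cmd 2: advance +14 → t=29, phase=(13,1,1,13) → FL=W FR=S RL=S RR=W
cmd 3: advance +19 → t=48, phase=(8,20,20,8) → FL=S FR=W RL=W RR=S
cmd 4: advance +11 → t=59, phase=(19,7,7,19) → FL=W FR=S RL=S RR=W
cmd 5: advance +5 → t=64, phase=(0,12,12,0) → FL=S FR=W RL=W RR=S
cmd 6: advance +5 → t=69, phase=(5,17,17,5) → FL=S FR=W RL=W RR=S


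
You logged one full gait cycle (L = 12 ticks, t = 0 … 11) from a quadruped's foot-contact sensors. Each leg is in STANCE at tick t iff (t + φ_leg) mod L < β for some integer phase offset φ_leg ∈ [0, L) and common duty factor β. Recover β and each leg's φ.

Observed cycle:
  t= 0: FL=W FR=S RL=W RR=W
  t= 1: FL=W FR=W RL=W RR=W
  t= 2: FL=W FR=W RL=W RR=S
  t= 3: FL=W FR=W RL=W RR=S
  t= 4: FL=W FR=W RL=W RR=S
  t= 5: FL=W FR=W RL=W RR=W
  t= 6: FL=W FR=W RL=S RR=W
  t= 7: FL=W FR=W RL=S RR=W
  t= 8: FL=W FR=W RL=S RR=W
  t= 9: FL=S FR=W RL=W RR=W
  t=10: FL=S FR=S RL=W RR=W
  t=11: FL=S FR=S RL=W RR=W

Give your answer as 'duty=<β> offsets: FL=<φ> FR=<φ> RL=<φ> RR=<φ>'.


duty β = stance ticks per leg = 3
FL: stance ticks = 3; W→S at t=9 → φ=3
FR: stance ticks = 3; W→S at t=10 → φ=2
RL: stance ticks = 3; W→S at t=6 → φ=6
RR: stance ticks = 3; W→S at t=2 → φ=10

duty=3 offsets: FL=3 FR=2 RL=6 RR=10


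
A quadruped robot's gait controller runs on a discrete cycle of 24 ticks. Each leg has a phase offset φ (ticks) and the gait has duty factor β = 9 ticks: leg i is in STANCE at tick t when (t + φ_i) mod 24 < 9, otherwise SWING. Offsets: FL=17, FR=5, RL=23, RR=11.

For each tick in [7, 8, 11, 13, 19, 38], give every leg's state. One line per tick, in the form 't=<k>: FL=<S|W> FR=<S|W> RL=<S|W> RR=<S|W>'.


t=7: FL=S FR=W RL=S RR=W
t=8: FL=S FR=W RL=S RR=W
t=11: FL=S FR=W RL=W RR=W
t=13: FL=S FR=W RL=W RR=S
t=19: FL=W FR=S RL=W RR=S
t=38: FL=S FR=W RL=W RR=S

t=7: phase=(0,12,6,18) vs β=9 → FL=S FR=W RL=S RR=W
t=8: phase=(1,13,7,19) vs β=9 → FL=S FR=W RL=S RR=W
t=11: phase=(4,16,10,22) vs β=9 → FL=S FR=W RL=W RR=W
t=13: phase=(6,18,12,0) vs β=9 → FL=S FR=W RL=W RR=S
t=19: phase=(12,0,18,6) vs β=9 → FL=W FR=S RL=W RR=S
t=38: phase=(7,19,13,1) vs β=9 → FL=S FR=W RL=W RR=S


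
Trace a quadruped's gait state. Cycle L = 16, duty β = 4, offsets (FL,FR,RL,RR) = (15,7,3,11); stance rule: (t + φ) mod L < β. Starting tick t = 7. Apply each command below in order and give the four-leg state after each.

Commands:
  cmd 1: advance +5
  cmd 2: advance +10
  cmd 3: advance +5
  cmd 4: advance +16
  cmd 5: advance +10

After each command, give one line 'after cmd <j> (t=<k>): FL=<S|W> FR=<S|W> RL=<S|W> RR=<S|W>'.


after cmd 1 (t=12): FL=W FR=S RL=W RR=W
after cmd 2 (t=22): FL=W FR=W RL=W RR=S
after cmd 3 (t=27): FL=W FR=S RL=W RR=W
after cmd 4 (t=43): FL=W FR=S RL=W RR=W
after cmd 5 (t=53): FL=W FR=W RL=W RR=S

start t=7: FL=W FR=W RL=W RR=S
cmd 1: advance +5 → t=12, phase=(11,3,15,7) → FL=W FR=S RL=W RR=W
cmd 2: advance +10 → t=22, phase=(5,13,9,1) → FL=W FR=W RL=W RR=S
cmd 3: advance +5 → t=27, phase=(10,2,14,6) → FL=W FR=S RL=W RR=W
cmd 4: advance +16 → t=43, phase=(10,2,14,6) → FL=W FR=S RL=W RR=W
cmd 5: advance +10 → t=53, phase=(4,12,8,0) → FL=W FR=W RL=W RR=S


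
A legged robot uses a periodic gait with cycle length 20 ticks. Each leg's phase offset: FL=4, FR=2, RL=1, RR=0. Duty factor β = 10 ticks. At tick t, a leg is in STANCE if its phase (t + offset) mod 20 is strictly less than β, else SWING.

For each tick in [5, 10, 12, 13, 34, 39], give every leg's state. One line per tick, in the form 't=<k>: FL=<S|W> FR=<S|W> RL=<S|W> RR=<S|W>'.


t=5: phase=(9,7,6,5) vs β=10 → FL=S FR=S RL=S RR=S
t=10: phase=(14,12,11,10) vs β=10 → FL=W FR=W RL=W RR=W
t=12: phase=(16,14,13,12) vs β=10 → FL=W FR=W RL=W RR=W
t=13: phase=(17,15,14,13) vs β=10 → FL=W FR=W RL=W RR=W
t=34: phase=(18,16,15,14) vs β=10 → FL=W FR=W RL=W RR=W
t=39: phase=(3,1,0,19) vs β=10 → FL=S FR=S RL=S RR=W

t=5: FL=S FR=S RL=S RR=S
t=10: FL=W FR=W RL=W RR=W
t=12: FL=W FR=W RL=W RR=W
t=13: FL=W FR=W RL=W RR=W
t=34: FL=W FR=W RL=W RR=W
t=39: FL=S FR=S RL=S RR=W


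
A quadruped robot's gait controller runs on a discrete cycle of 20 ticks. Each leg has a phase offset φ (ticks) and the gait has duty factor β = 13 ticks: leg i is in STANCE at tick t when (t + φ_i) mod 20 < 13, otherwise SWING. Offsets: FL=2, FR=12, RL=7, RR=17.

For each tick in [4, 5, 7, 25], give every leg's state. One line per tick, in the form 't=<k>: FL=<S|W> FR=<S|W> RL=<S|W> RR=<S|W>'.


t=4: FL=S FR=W RL=S RR=S
t=5: FL=S FR=W RL=S RR=S
t=7: FL=S FR=W RL=W RR=S
t=25: FL=S FR=W RL=S RR=S

t=4: phase=(6,16,11,1) vs β=13 → FL=S FR=W RL=S RR=S
t=5: phase=(7,17,12,2) vs β=13 → FL=S FR=W RL=S RR=S
t=7: phase=(9,19,14,4) vs β=13 → FL=S FR=W RL=W RR=S
t=25: phase=(7,17,12,2) vs β=13 → FL=S FR=W RL=S RR=S


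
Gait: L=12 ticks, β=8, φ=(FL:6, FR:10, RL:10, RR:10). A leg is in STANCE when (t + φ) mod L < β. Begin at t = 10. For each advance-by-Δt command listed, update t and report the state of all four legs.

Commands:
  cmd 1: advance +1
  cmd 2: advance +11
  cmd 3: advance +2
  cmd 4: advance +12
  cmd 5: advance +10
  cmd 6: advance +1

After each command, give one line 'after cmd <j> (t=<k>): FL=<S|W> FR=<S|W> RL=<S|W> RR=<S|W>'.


start t=10: FL=S FR=W RL=W RR=W
cmd 1: advance +1 → t=11, phase=(5,9,9,9) → FL=S FR=W RL=W RR=W
cmd 2: advance +11 → t=22, phase=(4,8,8,8) → FL=S FR=W RL=W RR=W
cmd 3: advance +2 → t=24, phase=(6,10,10,10) → FL=S FR=W RL=W RR=W
cmd 4: advance +12 → t=36, phase=(6,10,10,10) → FL=S FR=W RL=W RR=W
cmd 5: advance +10 → t=46, phase=(4,8,8,8) → FL=S FR=W RL=W RR=W
cmd 6: advance +1 → t=47, phase=(5,9,9,9) → FL=S FR=W RL=W RR=W

after cmd 1 (t=11): FL=S FR=W RL=W RR=W
after cmd 2 (t=22): FL=S FR=W RL=W RR=W
after cmd 3 (t=24): FL=S FR=W RL=W RR=W
after cmd 4 (t=36): FL=S FR=W RL=W RR=W
after cmd 5 (t=46): FL=S FR=W RL=W RR=W
after cmd 6 (t=47): FL=S FR=W RL=W RR=W


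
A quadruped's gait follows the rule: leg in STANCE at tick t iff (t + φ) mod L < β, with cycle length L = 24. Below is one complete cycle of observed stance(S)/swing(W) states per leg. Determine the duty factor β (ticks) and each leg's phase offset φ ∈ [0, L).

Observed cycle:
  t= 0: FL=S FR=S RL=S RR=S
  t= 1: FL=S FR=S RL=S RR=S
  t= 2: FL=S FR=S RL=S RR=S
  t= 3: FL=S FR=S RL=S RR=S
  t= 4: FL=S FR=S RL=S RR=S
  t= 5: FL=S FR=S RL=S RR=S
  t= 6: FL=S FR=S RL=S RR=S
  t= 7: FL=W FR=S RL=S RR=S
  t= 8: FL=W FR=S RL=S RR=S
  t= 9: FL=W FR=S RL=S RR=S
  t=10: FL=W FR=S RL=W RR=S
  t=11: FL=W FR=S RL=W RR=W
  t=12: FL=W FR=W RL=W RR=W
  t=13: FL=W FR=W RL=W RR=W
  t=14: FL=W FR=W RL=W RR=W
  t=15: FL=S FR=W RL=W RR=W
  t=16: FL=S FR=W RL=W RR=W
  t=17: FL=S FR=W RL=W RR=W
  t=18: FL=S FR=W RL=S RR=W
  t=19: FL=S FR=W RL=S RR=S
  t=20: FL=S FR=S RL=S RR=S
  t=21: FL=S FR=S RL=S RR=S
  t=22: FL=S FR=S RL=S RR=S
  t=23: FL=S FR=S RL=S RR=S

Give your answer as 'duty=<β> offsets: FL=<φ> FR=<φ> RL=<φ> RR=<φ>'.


duty=16 offsets: FL=9 FR=4 RL=6 RR=5

duty β = stance ticks per leg = 16
FL: stance ticks = 16; W→S at t=15 → φ=9
FR: stance ticks = 16; W→S at t=20 → φ=4
RL: stance ticks = 16; W→S at t=18 → φ=6
RR: stance ticks = 16; W→S at t=19 → φ=5


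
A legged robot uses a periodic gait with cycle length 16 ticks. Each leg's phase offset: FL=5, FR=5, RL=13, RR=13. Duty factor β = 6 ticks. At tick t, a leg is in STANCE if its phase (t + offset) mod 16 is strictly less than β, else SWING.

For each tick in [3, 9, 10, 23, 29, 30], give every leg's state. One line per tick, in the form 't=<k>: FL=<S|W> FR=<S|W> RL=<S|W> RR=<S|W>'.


t=3: phase=(8,8,0,0) vs β=6 → FL=W FR=W RL=S RR=S
t=9: phase=(14,14,6,6) vs β=6 → FL=W FR=W RL=W RR=W
t=10: phase=(15,15,7,7) vs β=6 → FL=W FR=W RL=W RR=W
t=23: phase=(12,12,4,4) vs β=6 → FL=W FR=W RL=S RR=S
t=29: phase=(2,2,10,10) vs β=6 → FL=S FR=S RL=W RR=W
t=30: phase=(3,3,11,11) vs β=6 → FL=S FR=S RL=W RR=W

t=3: FL=W FR=W RL=S RR=S
t=9: FL=W FR=W RL=W RR=W
t=10: FL=W FR=W RL=W RR=W
t=23: FL=W FR=W RL=S RR=S
t=29: FL=S FR=S RL=W RR=W
t=30: FL=S FR=S RL=W RR=W
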